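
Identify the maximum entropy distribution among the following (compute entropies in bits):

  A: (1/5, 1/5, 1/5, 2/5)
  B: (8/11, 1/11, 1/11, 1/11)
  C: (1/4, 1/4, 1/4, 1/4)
C

For a discrete distribution over n outcomes, entropy is maximized by the uniform distribution.

Computing entropies:
H(A) = 1.9219 bits
H(B) = 1.2776 bits
H(C) = 2.0000 bits

The uniform distribution (where all probabilities equal 1/4) achieves the maximum entropy of log_2(4) = 2.0000 bits.

Distribution C has the highest entropy.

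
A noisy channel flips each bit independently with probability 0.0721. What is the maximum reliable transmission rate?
0.6263 bits

For a binary symmetric channel (BSC) with error probability p:
Capacity C = 1 - H(p) bits per symbol

where H(p) = -p log₂(p) - (1-p) log₂(1-p) is the binary entropy function.

H(0.0721) = 0.3737 bits
C = 1 - 0.3737 = 0.6263 bits per symbol

This means we can reliably transmit up to 0.6263 bits of information per channel use.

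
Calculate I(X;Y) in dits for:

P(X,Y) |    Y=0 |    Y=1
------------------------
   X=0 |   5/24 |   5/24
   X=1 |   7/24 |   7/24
0.0000 dits

Mutual information: I(X;Y) = H(X) + H(Y) - H(X,Y)

Marginals:
P(X) = (5/12, 7/12), H(X) = 0.2950 dits
P(Y) = (1/2, 1/2), H(Y) = 0.3010 dits

Joint entropy: H(X,Y) = 0.5960 dits

I(X;Y) = 0.2950 + 0.3010 - 0.5960 = 0.0000 dits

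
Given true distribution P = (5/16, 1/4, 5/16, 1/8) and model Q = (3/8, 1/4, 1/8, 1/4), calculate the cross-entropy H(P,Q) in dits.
0.6411 dits

Cross-entropy: H(P,Q) = -Σ p(x) log q(x)

Alternatively: H(P,Q) = H(P) + D_KL(P||Q)
H(P) = 0.5791 dits
D_KL(P||Q) = 0.0620 dits

H(P,Q) = 0.5791 + 0.0620 = 0.6411 dits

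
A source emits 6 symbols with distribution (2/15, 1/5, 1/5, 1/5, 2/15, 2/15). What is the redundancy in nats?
0.0201 nats

Redundancy measures how far a source is from maximum entropy:
R = H_max - H(X)

Maximum entropy for 6 symbols: H_max = log_e(6) = 1.7918 nats
Actual entropy: H(X) = 1.7716 nats
Redundancy: R = 1.7918 - 1.7716 = 0.0201 nats

This redundancy represents potential for compression: the source could be compressed by 0.0201 nats per symbol.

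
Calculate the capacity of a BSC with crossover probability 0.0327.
0.7922 bits

For a binary symmetric channel (BSC) with error probability p:
Capacity C = 1 - H(p) bits per symbol

where H(p) = -p log₂(p) - (1-p) log₂(1-p) is the binary entropy function.

H(0.0327) = 0.2078 bits
C = 1 - 0.2078 = 0.7922 bits per symbol

This means we can reliably transmit up to 0.7922 bits of information per channel use.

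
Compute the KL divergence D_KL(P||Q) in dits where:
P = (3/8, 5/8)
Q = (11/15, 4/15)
0.1220 dits

KL divergence: D_KL(P||Q) = Σ p(x) log(p(x)/q(x))

Computing term by term:
  x=0: 3/8 × log_10[(3/8)/(11/15)] = 3/8 × -0.2913 = -0.1092
  x=1: 5/8 × log_10[(5/8)/(4/15)] = 5/8 × 0.3699 = 0.2312

D_KL(P||Q) = 0.1220 dits

Note: KL divergence is always non-negative and equals 0 iff P = Q.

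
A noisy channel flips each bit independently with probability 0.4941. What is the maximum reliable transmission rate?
0.0001 bits

For a binary symmetric channel (BSC) with error probability p:
Capacity C = 1 - H(p) bits per symbol

where H(p) = -p log₂(p) - (1-p) log₂(1-p) is the binary entropy function.

H(0.4941) = 0.9999 bits
C = 1 - 0.9999 = 0.0001 bits per symbol

This means we can reliably transmit up to 0.0001 bits of information per channel use.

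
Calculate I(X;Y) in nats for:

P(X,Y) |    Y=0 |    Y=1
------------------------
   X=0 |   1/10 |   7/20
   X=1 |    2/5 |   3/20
0.1325 nats

Mutual information: I(X;Y) = H(X) + H(Y) - H(X,Y)

Marginals:
P(X) = (9/20, 11/20), H(X) = 0.6881 nats
P(Y) = (1/2, 1/2), H(Y) = 0.6931 nats

Joint entropy: H(X,Y) = 1.2488 nats

I(X;Y) = 0.6881 + 0.6931 - 1.2488 = 0.1325 nats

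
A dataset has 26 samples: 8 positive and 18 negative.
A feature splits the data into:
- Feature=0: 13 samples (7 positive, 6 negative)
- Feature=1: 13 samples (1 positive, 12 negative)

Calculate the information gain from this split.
0.1970 bits

Information Gain = H(Y) - H(Y|Feature)

Before split:
P(positive) = 8/26 = 0.3077
H(Y) = 0.8905 bits

After split:
Feature=0: H = 0.9957 bits (weight = 13/26)
Feature=1: H = 0.3912 bits (weight = 13/26)
H(Y|Feature) = (13/26)×0.9957 + (13/26)×0.3912 = 0.6935 bits

Information Gain = 0.8905 - 0.6935 = 0.1970 bits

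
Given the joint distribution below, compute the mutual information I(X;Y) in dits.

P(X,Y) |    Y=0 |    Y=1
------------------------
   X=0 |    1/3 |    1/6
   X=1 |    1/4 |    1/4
0.0062 dits

Mutual information: I(X;Y) = H(X) + H(Y) - H(X,Y)

Marginals:
P(X) = (1/2, 1/2), H(X) = 0.3010 dits
P(Y) = (7/12, 5/12), H(Y) = 0.2950 dits

Joint entropy: H(X,Y) = 0.5898 dits

I(X;Y) = 0.3010 + 0.2950 - 0.5898 = 0.0062 dits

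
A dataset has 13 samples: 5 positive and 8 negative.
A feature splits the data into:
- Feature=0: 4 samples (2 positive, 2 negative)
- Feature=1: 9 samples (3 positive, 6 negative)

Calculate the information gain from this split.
0.0178 bits

Information Gain = H(Y) - H(Y|Feature)

Before split:
P(positive) = 5/13 = 0.3846
H(Y) = 0.9612 bits

After split:
Feature=0: H = 1.0000 bits (weight = 4/13)
Feature=1: H = 0.9183 bits (weight = 9/13)
H(Y|Feature) = (4/13)×1.0000 + (9/13)×0.9183 = 0.9434 bits

Information Gain = 0.9612 - 0.9434 = 0.0178 bits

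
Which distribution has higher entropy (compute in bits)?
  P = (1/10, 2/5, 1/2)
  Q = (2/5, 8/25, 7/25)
Q

Computing entropies in bits:
H(P) = 1.3610
H(Q) = 1.5690

Distribution Q has higher entropy.

Intuition: The distribution closer to uniform (more spread out) has higher entropy.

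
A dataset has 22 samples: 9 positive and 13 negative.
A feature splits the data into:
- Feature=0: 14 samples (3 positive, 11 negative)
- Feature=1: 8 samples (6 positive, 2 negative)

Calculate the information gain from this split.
0.2040 bits

Information Gain = H(Y) - H(Y|Feature)

Before split:
P(positive) = 9/22 = 0.4091
H(Y) = 0.9760 bits

After split:
Feature=0: H = 0.7496 bits (weight = 14/22)
Feature=1: H = 0.8113 bits (weight = 8/22)
H(Y|Feature) = (14/22)×0.7496 + (8/22)×0.8113 = 0.7720 bits

Information Gain = 0.9760 - 0.7720 = 0.2040 bits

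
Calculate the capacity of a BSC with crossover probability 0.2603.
0.1728 bits

For a binary symmetric channel (BSC) with error probability p:
Capacity C = 1 - H(p) bits per symbol

where H(p) = -p log₂(p) - (1-p) log₂(1-p) is the binary entropy function.

H(0.2603) = 0.8272 bits
C = 1 - 0.8272 = 0.1728 bits per symbol

This means we can reliably transmit up to 0.1728 bits of information per channel use.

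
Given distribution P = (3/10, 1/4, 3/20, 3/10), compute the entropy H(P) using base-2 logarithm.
1.9527 bits

Shannon entropy is H(X) = -Σ p(x) log p(x).

For P = (3/10, 1/4, 3/20, 3/10):
H = -3/10 × log_2(3/10) -1/4 × log_2(1/4) -3/20 × log_2(3/20) -3/10 × log_2(3/10)
H = 1.9527 bits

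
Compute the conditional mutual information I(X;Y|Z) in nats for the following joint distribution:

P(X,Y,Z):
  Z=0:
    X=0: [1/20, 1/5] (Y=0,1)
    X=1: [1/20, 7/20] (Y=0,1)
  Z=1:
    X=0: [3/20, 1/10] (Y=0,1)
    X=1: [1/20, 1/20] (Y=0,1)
0.0047 nats

Conditional mutual information: I(X;Y|Z) = H(X|Z) + H(Y|Z) - H(X,Y|Z)

H(Z) = 0.6474
H(X,Z) = 1.2899 → H(X|Z) = 0.6425
H(Y,Z) = 1.1655 → H(Y|Z) = 0.5181
H(X,Y,Z) = 1.8033 → H(X,Y|Z) = 1.1559

I(X;Y|Z) = 0.6425 + 0.5181 - 1.1559 = 0.0047 nats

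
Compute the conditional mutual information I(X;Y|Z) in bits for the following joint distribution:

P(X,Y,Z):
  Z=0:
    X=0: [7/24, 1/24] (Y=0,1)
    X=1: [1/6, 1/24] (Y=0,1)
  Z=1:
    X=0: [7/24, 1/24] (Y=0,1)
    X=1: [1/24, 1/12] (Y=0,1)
0.0954 bits

Conditional mutual information: I(X;Y|Z) = H(X|Z) + H(Y|Z) - H(X,Y|Z)

H(Z) = 0.9950
H(X,Z) = 1.9031 → H(X|Z) = 0.9081
H(Y,Z) = 1.7179 → H(Y|Z) = 0.7230
H(X,Y,Z) = 2.5307 → H(X,Y|Z) = 1.5357

I(X;Y|Z) = 0.9081 + 0.7230 - 1.5357 = 0.0954 bits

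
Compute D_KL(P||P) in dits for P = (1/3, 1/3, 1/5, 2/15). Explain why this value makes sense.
0.0000 dits

KL divergence satisfies the Gibbs inequality: D_KL(P||Q) ≥ 0 for all distributions P, Q.

D_KL(P||Q) = Σ p(x) log(p(x)/q(x))
Each term is p(x) × log_10(p(x)/p(x)) = p(x) × log_10(1) = 0, so the sum is 0.
D_KL(P||Q) = 0.0000 dits

When P = Q, the KL divergence is exactly 0, as there is no 'divergence' between identical distributions.

This non-negativity is a fundamental property: relative entropy cannot be negative because it measures how different Q is from P.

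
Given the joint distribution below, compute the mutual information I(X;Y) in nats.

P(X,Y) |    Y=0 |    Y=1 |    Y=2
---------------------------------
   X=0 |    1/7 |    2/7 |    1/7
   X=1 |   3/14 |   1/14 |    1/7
0.0658 nats

Mutual information: I(X;Y) = H(X) + H(Y) - H(X,Y)

Marginals:
P(X) = (4/7, 3/7), H(X) = 0.6829 nats
P(Y) = (5/14, 5/14, 2/7), H(Y) = 1.0934 nats

Joint entropy: H(X,Y) = 1.7105 nats

I(X;Y) = 0.6829 + 1.0934 - 1.7105 = 0.0658 nats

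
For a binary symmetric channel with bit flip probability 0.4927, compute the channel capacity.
0.0002 bits

For a binary symmetric channel (BSC) with error probability p:
Capacity C = 1 - H(p) bits per symbol

where H(p) = -p log₂(p) - (1-p) log₂(1-p) is the binary entropy function.

H(0.4927) = 0.9998 bits
C = 1 - 0.9998 = 0.0002 bits per symbol

This means we can reliably transmit up to 0.0002 bits of information per channel use.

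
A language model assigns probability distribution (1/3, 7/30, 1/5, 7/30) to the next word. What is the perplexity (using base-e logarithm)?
3.9244

Perplexity is e^H (or exp(H) for natural log).

First, H = -Σ p log p = 1.3672 nats
Perplexity = e^1.3672 = 3.9244

Interpretation: The model's uncertainty is equivalent to choosing uniformly among 3.9 options.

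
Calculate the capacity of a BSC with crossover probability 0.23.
0.2220 bits

For a binary symmetric channel (BSC) with error probability p:
Capacity C = 1 - H(p) bits per symbol

where H(p) = -p log₂(p) - (1-p) log₂(1-p) is the binary entropy function.

H(0.23) = 0.7780 bits
C = 1 - 0.7780 = 0.2220 bits per symbol

This means we can reliably transmit up to 0.2220 bits of information per channel use.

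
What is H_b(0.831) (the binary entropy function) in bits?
0.6554 bits

The binary entropy function is:
H(p) = -p log(p) - (1-p) log(1-p)

H(0.831) = -0.831 × log_2(0.831) - 0.169 × log_2(0.169)
H(0.831) = 0.6554 bits

Note: Binary entropy is maximized at p=0.5 (H=1 bit) and minimized at p=0 or p=1 (H=0).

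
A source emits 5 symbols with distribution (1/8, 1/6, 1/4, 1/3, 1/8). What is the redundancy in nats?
0.0782 nats

Redundancy measures how far a source is from maximum entropy:
R = H_max - H(X)

Maximum entropy for 5 symbols: H_max = log_e(5) = 1.6094 nats
Actual entropy: H(X) = 1.5313 nats
Redundancy: R = 1.6094 - 1.5313 = 0.0782 nats

This redundancy represents potential for compression: the source could be compressed by 0.0782 nats per symbol.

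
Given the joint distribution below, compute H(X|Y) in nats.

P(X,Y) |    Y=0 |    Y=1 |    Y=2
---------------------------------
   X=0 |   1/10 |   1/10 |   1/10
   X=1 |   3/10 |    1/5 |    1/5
0.6068 nats

Using the chain rule: H(X|Y) = H(X,Y) - H(Y)

First, compute H(X,Y) = 1.6957 nats

Marginal P(Y) = (2/5, 3/10, 3/10)
H(Y) = 1.0889 nats

H(X|Y) = H(X,Y) - H(Y) = 1.6957 - 1.0889 = 0.6068 nats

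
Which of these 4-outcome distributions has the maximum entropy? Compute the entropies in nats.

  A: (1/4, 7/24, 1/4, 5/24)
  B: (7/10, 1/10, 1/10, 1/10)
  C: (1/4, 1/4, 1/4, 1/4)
C

For a discrete distribution over n outcomes, entropy is maximized by the uniform distribution.

Computing entropies:
H(A) = 1.3793 nats
H(B) = 0.9404 nats
H(C) = 1.3863 nats

The uniform distribution (where all probabilities equal 1/4) achieves the maximum entropy of log_e(4) = 1.3863 nats.

Distribution C has the highest entropy.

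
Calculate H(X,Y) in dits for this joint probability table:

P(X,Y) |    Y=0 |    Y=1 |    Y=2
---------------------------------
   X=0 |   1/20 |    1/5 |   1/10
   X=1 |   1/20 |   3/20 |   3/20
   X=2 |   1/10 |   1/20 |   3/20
0.9057 dits

Joint entropy is H(X,Y) = -Σ_{x,y} p(x,y) log p(x,y).

Summing over all non-zero entries:
H(X,Y) = -[1/20·log_10(1/20) + 1/5·log_10(1/5) + 1/10·log_10(1/10) + 1/20·log_10(1/20) + 3/20·log_10(3/20) + 3/20·log_10(3/20) + 1/10·log_10(1/10) + 1/20·log_10(1/20) + 3/20·log_10(3/20)]
H(X,Y) = 0.9057 dits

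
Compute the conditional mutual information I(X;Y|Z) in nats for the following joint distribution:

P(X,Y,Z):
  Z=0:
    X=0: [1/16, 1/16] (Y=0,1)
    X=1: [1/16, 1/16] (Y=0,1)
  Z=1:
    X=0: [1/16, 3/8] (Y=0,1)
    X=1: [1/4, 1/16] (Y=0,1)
0.1736 nats

Conditional mutual information: I(X;Y|Z) = H(X|Z) + H(Y|Z) - H(X,Y|Z)

H(Z) = 0.5623
H(X,Z) = 1.2450 → H(X|Z) = 0.6827
H(Y,Z) = 1.2450 → H(Y|Z) = 0.6827
H(X,Y,Z) = 1.7541 → H(X,Y|Z) = 1.1918

I(X;Y|Z) = 0.6827 + 0.6827 - 1.1918 = 0.1736 nats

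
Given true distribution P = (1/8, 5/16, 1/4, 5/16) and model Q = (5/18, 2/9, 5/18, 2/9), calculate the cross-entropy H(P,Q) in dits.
0.6169 dits

Cross-entropy: H(P,Q) = -Σ p(x) log q(x)

Alternatively: H(P,Q) = H(P) + D_KL(P||Q)
H(P) = 0.5791 dits
D_KL(P||Q) = 0.0378 dits

H(P,Q) = 0.5791 + 0.0378 = 0.6169 dits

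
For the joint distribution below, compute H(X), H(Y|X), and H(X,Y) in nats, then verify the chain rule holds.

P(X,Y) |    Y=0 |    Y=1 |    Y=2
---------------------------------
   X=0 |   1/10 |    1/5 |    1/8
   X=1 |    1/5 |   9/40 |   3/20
H(X,Y) = 1.7542, H(X) = 0.6819, H(Y|X) = 1.0723 (all in nats)

Chain rule: H(X,Y) = H(X) + H(Y|X)

Left side — joint entropy directly:
H(X,Y) = -Σ p(x,y) log p(x,y) = 1.7542 nats

Right side — compute H(Y|X) from the conditional distributions:
P(X) = (17/40, 23/40), so H(X) = 0.6819 nats
H(Y|X) = Σ_x P(X=x) · H(Y|X=x):
  P(Y|X=0) = (4/17, 8/17, 5/17), H(Y|X=0) = 1.0551, weight P(X=0) = 17/40
  P(Y|X=1) = (8/23, 9/23, 6/23), H(Y|X=1) = 1.0850, weight P(X=1) = 23/40
H(Y|X) = 1.0723 nats

H(X) + H(Y|X) = 0.6819 + 1.0723 = 1.7542 nats

Both sides equal 1.7542 nats. ✓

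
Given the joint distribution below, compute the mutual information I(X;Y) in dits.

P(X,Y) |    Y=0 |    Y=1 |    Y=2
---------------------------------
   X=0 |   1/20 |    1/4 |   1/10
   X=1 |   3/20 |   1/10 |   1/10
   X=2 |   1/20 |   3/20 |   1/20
0.0280 dits

Mutual information: I(X;Y) = H(X) + H(Y) - H(X,Y)

Marginals:
P(X) = (2/5, 7/20, 1/4), H(X) = 0.4693 dits
P(Y) = (1/4, 1/2, 1/4), H(Y) = 0.4515 dits

Joint entropy: H(X,Y) = 0.8928 dits

I(X;Y) = 0.4693 + 0.4515 - 0.8928 = 0.0280 dits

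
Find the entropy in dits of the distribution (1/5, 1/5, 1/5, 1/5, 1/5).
0.6990 dits

Shannon entropy is H(X) = -Σ p(x) log p(x).

For P = (1/5, 1/5, 1/5, 1/5, 1/5):
H = -1/5 × log_10(1/5) -1/5 × log_10(1/5) -1/5 × log_10(1/5) -1/5 × log_10(1/5) -1/5 × log_10(1/5)
H = 0.6990 dits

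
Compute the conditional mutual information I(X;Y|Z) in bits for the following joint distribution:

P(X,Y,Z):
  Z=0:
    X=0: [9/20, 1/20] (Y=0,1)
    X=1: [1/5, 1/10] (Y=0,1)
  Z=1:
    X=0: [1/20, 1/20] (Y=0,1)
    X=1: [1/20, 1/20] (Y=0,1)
0.0470 bits

Conditional mutual information: I(X;Y|Z) = H(X|Z) + H(Y|Z) - H(X,Y|Z)

H(Z) = 0.7219
H(X,Z) = 1.6855 → H(X|Z) = 0.9635
H(Y,Z) = 1.4789 → H(Y|Z) = 0.7570
H(X,Y,Z) = 2.3955 → H(X,Y|Z) = 1.6735

I(X;Y|Z) = 0.9635 + 0.7570 - 1.6735 = 0.0470 bits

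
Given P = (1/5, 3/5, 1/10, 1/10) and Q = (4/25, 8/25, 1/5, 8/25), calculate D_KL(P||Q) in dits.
0.1026 dits

KL divergence: D_KL(P||Q) = Σ p(x) log(p(x)/q(x))

Computing term by term:
  x=0: 1/5 × log_10[(1/5)/(4/25)] = 1/5 × 0.0969 = 0.0194
  x=1: 3/5 × log_10[(3/5)/(8/25)] = 3/5 × 0.2730 = 0.1638
  x=2: 1/10 × log_10[(1/10)/(1/5)] = 1/10 × -0.3010 = -0.0301
  x=3: 1/10 × log_10[(1/10)/(8/25)] = 1/10 × -0.5051 = -0.0505

D_KL(P||Q) = 0.1026 dits

Note: KL divergence is always non-negative and equals 0 iff P = Q.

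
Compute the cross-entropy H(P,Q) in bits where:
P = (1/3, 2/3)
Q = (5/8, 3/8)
1.1694 bits

Cross-entropy: H(P,Q) = -Σ p(x) log q(x)

Alternatively: H(P,Q) = H(P) + D_KL(P||Q)
H(P) = 0.9183 bits
D_KL(P||Q) = 0.2511 bits

H(P,Q) = 0.9183 + 0.2511 = 1.1694 bits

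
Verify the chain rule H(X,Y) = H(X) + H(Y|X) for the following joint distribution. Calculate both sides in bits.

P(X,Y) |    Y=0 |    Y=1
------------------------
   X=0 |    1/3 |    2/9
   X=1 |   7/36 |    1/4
H(X,Y) = 1.9699, H(X) = 0.9911, H(Y|X) = 0.9788 (all in bits)

Chain rule: H(X,Y) = H(X) + H(Y|X)

Left side — joint entropy directly:
H(X,Y) = -Σ p(x,y) log p(x,y) = 1.9699 bits

Right side — compute H(Y|X) from the conditional distributions:
P(X) = (5/9, 4/9), so H(X) = 0.9911 bits
H(Y|X) = Σ_x P(X=x) · H(Y|X=x):
  P(Y|X=0) = (3/5, 2/5), H(Y|X=0) = 0.9710, weight P(X=0) = 5/9
  P(Y|X=1) = (7/16, 9/16), H(Y|X=1) = 0.9887, weight P(X=1) = 4/9
H(Y|X) = 0.9788 bits

H(X) + H(Y|X) = 0.9911 + 0.9788 = 1.9699 bits

Both sides equal 1.9699 bits. ✓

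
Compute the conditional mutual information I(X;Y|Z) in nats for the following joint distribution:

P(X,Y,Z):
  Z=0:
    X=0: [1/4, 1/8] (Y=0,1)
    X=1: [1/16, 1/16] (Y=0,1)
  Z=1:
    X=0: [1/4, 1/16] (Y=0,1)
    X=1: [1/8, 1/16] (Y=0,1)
0.0109 nats

Conditional mutual information: I(X;Y|Z) = H(X|Z) + H(Y|Z) - H(X,Y|Z)

H(Z) = 0.6931
H(X,Z) = 1.3051 → H(X|Z) = 0.6119
H(Y,Z) = 1.3051 → H(Y|Z) = 0.6119
H(X,Y,Z) = 1.9062 → H(X,Y|Z) = 1.2130

I(X;Y|Z) = 0.6119 + 0.6119 - 1.2130 = 0.0109 nats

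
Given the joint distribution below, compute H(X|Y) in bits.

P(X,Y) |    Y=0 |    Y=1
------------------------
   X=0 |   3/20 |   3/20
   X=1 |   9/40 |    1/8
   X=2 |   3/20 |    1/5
1.5570 bits

Using the chain rule: H(X|Y) = H(X,Y) - H(Y)

First, compute H(X,Y) = 2.5552 bits

Marginal P(Y) = (21/40, 19/40)
H(Y) = 0.9982 bits

H(X|Y) = H(X,Y) - H(Y) = 2.5552 - 0.9982 = 1.5570 bits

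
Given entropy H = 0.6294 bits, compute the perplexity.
1.5469

Perplexity is 2^H (or exp(H) for natural log).

H = 0.6294 bits
Perplexity = 2^0.6294 = 1.5469

Interpretation: The model's uncertainty is equivalent to choosing uniformly among 1.5 options.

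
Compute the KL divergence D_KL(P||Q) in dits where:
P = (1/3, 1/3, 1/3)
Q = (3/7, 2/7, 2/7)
0.0082 dits

KL divergence: D_KL(P||Q) = Σ p(x) log(p(x)/q(x))

Computing term by term:
  x=0: 1/3 × log_10[(1/3)/(3/7)] = 1/3 × -0.1091 = -0.0364
  x=1: 1/3 × log_10[(1/3)/(2/7)] = 1/3 × 0.0669 = 0.0223
  x=2: 1/3 × log_10[(1/3)/(2/7)] = 1/3 × 0.0669 = 0.0223

D_KL(P||Q) = 0.0082 dits

Note: KL divergence is always non-negative and equals 0 iff P = Q.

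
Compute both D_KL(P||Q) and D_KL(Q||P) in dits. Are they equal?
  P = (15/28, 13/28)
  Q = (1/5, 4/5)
D_KL(P||Q) = 0.1195, D_KL(Q||P) = 0.1035

KL divergence is not symmetric: D_KL(P||Q) ≠ D_KL(Q||P) in general.

D_KL(P||Q) = 0.1195 dits
D_KL(Q||P) = 0.1035 dits

No, they are not equal!

This asymmetry is why KL divergence is not a true distance metric.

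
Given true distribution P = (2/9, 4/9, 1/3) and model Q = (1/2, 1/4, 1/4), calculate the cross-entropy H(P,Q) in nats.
1.2323 nats

Cross-entropy: H(P,Q) = -Σ p(x) log q(x)

Alternatively: H(P,Q) = H(P) + D_KL(P||Q)
H(P) = 1.0609 nats
D_KL(P||Q) = 0.1714 nats

H(P,Q) = 1.0609 + 0.1714 = 1.2323 nats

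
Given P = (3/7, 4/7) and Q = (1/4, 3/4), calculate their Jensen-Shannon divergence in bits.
0.0259 bits

Jensen-Shannon divergence is:
JSD(P||Q) = 0.5 × D_KL(P||M) + 0.5 × D_KL(Q||M)
where M = 0.5 × (P + Q) is the mixture distribution.

M = 0.5 × (3/7, 4/7) + 0.5 × (1/4, 3/4) = (0.339286, 0.660714)

D_KL(P||M) = 0.0248 bits
D_KL(Q||M) = 0.0270 bits

JSD(P||Q) = 0.5 × 0.0248 + 0.5 × 0.0270 = 0.0259 bits

Unlike KL divergence, JSD is symmetric and bounded: 0 ≤ JSD ≤ log(2).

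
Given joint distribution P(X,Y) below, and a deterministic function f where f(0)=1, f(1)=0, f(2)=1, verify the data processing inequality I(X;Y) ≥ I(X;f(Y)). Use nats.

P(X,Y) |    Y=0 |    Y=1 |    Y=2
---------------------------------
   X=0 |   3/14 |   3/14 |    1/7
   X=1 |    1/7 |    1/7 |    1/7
I(X;Y) = 0.0041, I(X;f(Y)) = 0.0009, inequality holds: 0.0041 ≥ 0.0009

Data Processing Inequality: For any Markov chain X → Y → Z, we have I(X;Y) ≥ I(X;Z).

Here Z = f(Y) is a deterministic function of Y, forming X → Y → Z.

Original I(X;Y) = 0.0041 nats

After applying f:
P(X,Z) where Z=f(Y):
- P(X,Z=0) = P(X,Y=1)
- P(X,Z=1) = P(X,Y=0) + P(X,Y=2)

I(X;Z) = I(X;f(Y)) = 0.0009 nats

Verification: 0.0041 ≥ 0.0009 ✓

Information cannot be created by processing; the function f can only lose information about X.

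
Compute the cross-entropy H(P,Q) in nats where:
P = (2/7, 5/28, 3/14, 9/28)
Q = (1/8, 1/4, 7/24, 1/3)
1.4588 nats

Cross-entropy: H(P,Q) = -Σ p(x) log q(x)

Alternatively: H(P,Q) = H(P) + D_KL(P||Q)
H(P) = 1.3605 nats
D_KL(P||Q) = 0.0984 nats

H(P,Q) = 1.3605 + 0.0984 = 1.4588 nats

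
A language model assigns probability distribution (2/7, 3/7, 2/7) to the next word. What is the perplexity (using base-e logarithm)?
2.9417

Perplexity is e^H (or exp(H) for natural log).

First, H = -Σ p log p = 1.0790 nats
Perplexity = e^1.0790 = 2.9417

Interpretation: The model's uncertainty is equivalent to choosing uniformly among 2.9 options.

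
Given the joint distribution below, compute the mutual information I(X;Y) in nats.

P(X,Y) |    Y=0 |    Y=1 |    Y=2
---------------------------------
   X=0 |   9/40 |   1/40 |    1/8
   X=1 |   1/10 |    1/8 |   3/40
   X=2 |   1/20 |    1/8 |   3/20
0.1180 nats

Mutual information: I(X;Y) = H(X) + H(Y) - H(X,Y)

Marginals:
P(X) = (3/8, 3/10, 13/40), H(X) = 1.0943 nats
P(Y) = (3/8, 11/40, 7/20), H(Y) = 1.0903 nats

Joint entropy: H(X,Y) = 2.0665 nats

I(X;Y) = 1.0943 + 1.0903 - 2.0665 = 0.1180 nats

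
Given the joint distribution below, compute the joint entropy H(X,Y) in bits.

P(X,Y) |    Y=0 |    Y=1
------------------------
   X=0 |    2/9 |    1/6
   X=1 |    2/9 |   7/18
1.9251 bits

Joint entropy is H(X,Y) = -Σ_{x,y} p(x,y) log p(x,y).

Summing over all non-zero entries:
H(X,Y) = -[2/9·log_2(2/9) + 1/6·log_2(1/6) + 2/9·log_2(2/9) + 7/18·log_2(7/18)]
H(X,Y) = 1.9251 bits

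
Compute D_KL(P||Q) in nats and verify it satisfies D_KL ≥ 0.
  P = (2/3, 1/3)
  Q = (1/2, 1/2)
0.0566 nats

KL divergence satisfies the Gibbs inequality: D_KL(P||Q) ≥ 0 for all distributions P, Q.

D_KL(P||Q) = Σ p(x) log(p(x)/q(x))
Term by term:
  x=0: 2/3 × log_e[(2/3)/(1/2)] = 0.1918
  x=1: 1/3 × log_e[(1/3)/(1/2)] = -0.1352
D_KL(P||Q) = 0.0566 nats

D_KL(P||Q) = 0.0566 ≥ 0 ✓

This non-negativity is a fundamental property: relative entropy cannot be negative because it measures how different Q is from P.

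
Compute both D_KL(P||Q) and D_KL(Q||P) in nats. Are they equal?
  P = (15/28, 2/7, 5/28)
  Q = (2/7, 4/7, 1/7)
D_KL(P||Q) = 0.1786, D_KL(Q||P) = 0.1846

KL divergence is not symmetric: D_KL(P||Q) ≠ D_KL(Q||P) in general.

D_KL(P||Q) = 0.1786 nats
D_KL(Q||P) = 0.1846 nats

No, they are not equal!

This asymmetry is why KL divergence is not a true distance metric.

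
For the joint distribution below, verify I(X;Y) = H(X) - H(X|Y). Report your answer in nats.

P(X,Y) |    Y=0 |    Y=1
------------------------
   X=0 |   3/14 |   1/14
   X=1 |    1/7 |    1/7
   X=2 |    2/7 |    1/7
I(X;Y) = 0.0203 nats

Mutual information has multiple equivalent forms:
- I(X;Y) = H(X) - H(X|Y)
- I(X;Y) = H(Y) - H(Y|X)
- I(X;Y) = H(X) + H(Y) - H(X,Y)

Computing all quantities:
H(X) = 1.0790, H(Y) = 0.6518, H(X,Y) = 1.7105
H(X|Y) = 1.0587, H(Y|X) = 0.6315

Verification:
H(X) - H(X|Y) = 1.0790 - 1.0587 = 0.0203
H(Y) - H(Y|X) = 0.6518 - 0.6315 = 0.0203
H(X) + H(Y) - H(X,Y) = 1.0790 + 0.6518 - 1.7105 = 0.0203

All forms give I(X;Y) = 0.0203 nats. ✓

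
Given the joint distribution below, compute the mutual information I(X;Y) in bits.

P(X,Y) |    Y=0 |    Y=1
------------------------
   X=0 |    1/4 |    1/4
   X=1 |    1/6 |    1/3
0.0207 bits

Mutual information: I(X;Y) = H(X) + H(Y) - H(X,Y)

Marginals:
P(X) = (1/2, 1/2), H(X) = 1.0000 bits
P(Y) = (5/12, 7/12), H(Y) = 0.9799 bits

Joint entropy: H(X,Y) = 1.9591 bits

I(X;Y) = 1.0000 + 0.9799 - 1.9591 = 0.0207 bits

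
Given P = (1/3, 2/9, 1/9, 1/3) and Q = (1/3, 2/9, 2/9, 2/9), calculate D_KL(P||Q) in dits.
0.0252 dits

KL divergence: D_KL(P||Q) = Σ p(x) log(p(x)/q(x))

Computing term by term:
  x=0: 1/3 × log_10[(1/3)/(1/3)] = 1/3 × 0.0000 = 0.0000
  x=1: 2/9 × log_10[(2/9)/(2/9)] = 2/9 × 0.0000 = 0.0000
  x=2: 1/9 × log_10[(1/9)/(2/9)] = 1/9 × -0.3010 = -0.0334
  x=3: 1/3 × log_10[(1/3)/(2/9)] = 1/3 × 0.1761 = 0.0587

D_KL(P||Q) = 0.0252 dits

Note: KL divergence is always non-negative and equals 0 iff P = Q.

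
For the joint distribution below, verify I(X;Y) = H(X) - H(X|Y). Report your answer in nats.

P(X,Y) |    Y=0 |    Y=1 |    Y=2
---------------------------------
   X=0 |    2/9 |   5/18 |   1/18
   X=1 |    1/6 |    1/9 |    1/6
I(X;Y) = 0.0638 nats

Mutual information has multiple equivalent forms:
- I(X;Y) = H(X) - H(X|Y)
- I(X;Y) = H(Y) - H(Y|X)
- I(X;Y) = H(X) + H(Y) - H(X,Y)

Computing all quantities:
H(X) = 0.6870, H(Y) = 1.0688, H(X,Y) = 1.6920
H(X|Y) = 0.6232, H(Y|X) = 1.0051

Verification:
H(X) - H(X|Y) = 0.6870 - 0.6232 = 0.0638
H(Y) - H(Y|X) = 1.0688 - 1.0051 = 0.0638
H(X) + H(Y) - H(X,Y) = 0.6870 + 1.0688 - 1.6920 = 0.0638

All forms give I(X;Y) = 0.0638 nats. ✓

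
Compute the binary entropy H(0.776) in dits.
0.2310 dits

The binary entropy function is:
H(p) = -p log(p) - (1-p) log(1-p)

H(0.776) = -0.776 × log_10(0.776) - 0.224 × log_10(0.224)
H(0.776) = 0.2310 dits

Note: Binary entropy is maximized at p=0.5 (H=1 bit) and minimized at p=0 or p=1 (H=0).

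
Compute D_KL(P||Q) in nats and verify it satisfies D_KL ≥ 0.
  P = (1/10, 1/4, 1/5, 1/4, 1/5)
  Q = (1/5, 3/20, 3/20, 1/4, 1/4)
0.0713 nats

KL divergence satisfies the Gibbs inequality: D_KL(P||Q) ≥ 0 for all distributions P, Q.

D_KL(P||Q) = Σ p(x) log(p(x)/q(x))
Term by term:
  x=0: 1/10 × log_e[(1/10)/(1/5)] = -0.0693
  x=1: 1/4 × log_e[(1/4)/(3/20)] = 0.1277
  x=2: 1/5 × log_e[(1/5)/(3/20)] = 0.0575
  x=3: 1/4 × log_e[(1/4)/(1/4)] = 0.0000
  x=4: 1/5 × log_e[(1/5)/(1/4)] = -0.0446
D_KL(P||Q) = 0.0713 nats

D_KL(P||Q) = 0.0713 ≥ 0 ✓

This non-negativity is a fundamental property: relative entropy cannot be negative because it measures how different Q is from P.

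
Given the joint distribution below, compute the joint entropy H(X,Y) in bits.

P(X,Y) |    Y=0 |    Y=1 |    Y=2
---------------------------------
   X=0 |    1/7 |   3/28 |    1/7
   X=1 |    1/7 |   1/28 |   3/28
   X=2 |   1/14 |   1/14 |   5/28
3.0531 bits

Joint entropy is H(X,Y) = -Σ_{x,y} p(x,y) log p(x,y).

Summing over all non-zero entries:
H(X,Y) = -[1/7·log_2(1/7) + 3/28·log_2(3/28) + 1/7·log_2(1/7) + 1/7·log_2(1/7) + 1/28·log_2(1/28) + 3/28·log_2(3/28) + 1/14·log_2(1/14) + 1/14·log_2(1/14) + 5/28·log_2(5/28)]
H(X,Y) = 3.0531 bits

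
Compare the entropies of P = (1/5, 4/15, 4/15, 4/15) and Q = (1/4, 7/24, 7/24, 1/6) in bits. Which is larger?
P

Computing entropies in bits:
H(P) = 1.9899
H(Q) = 1.9678

Distribution P has higher entropy.

Intuition: The distribution closer to uniform (more spread out) has higher entropy.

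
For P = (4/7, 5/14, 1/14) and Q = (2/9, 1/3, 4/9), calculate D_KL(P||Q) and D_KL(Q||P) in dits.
D_KL(P||Q) = 0.1884, D_KL(Q||P) = 0.2517

KL divergence is not symmetric: D_KL(P||Q) ≠ D_KL(Q||P) in general.

D_KL(P||Q) = 0.1884 dits
D_KL(Q||P) = 0.2517 dits

No, they are not equal!

This asymmetry is why KL divergence is not a true distance metric.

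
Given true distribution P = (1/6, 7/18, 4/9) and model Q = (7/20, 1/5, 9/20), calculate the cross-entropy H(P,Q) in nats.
1.1558 nats

Cross-entropy: H(P,Q) = -Σ p(x) log q(x)

Alternatively: H(P,Q) = H(P) + D_KL(P||Q)
H(P) = 1.0263 nats
D_KL(P||Q) = 0.1294 nats

H(P,Q) = 1.0263 + 0.1294 = 1.1558 nats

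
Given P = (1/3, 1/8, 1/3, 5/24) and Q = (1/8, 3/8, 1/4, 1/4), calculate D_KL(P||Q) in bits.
0.3571 bits

KL divergence: D_KL(P||Q) = Σ p(x) log(p(x)/q(x))

Computing term by term:
  x=0: 1/3 × log_2[(1/3)/(1/8)] = 1/3 × 1.4150 = 0.4717
  x=1: 1/8 × log_2[(1/8)/(3/8)] = 1/8 × -1.5850 = -0.1981
  x=2: 1/3 × log_2[(1/3)/(1/4)] = 1/3 × 0.4150 = 0.1383
  x=3: 5/24 × log_2[(5/24)/(1/4)] = 5/24 × -0.2630 = -0.0548

D_KL(P||Q) = 0.3571 bits

Note: KL divergence is always non-negative and equals 0 iff P = Q.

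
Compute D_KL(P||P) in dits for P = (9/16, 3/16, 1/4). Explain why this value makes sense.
0.0000 dits

KL divergence satisfies the Gibbs inequality: D_KL(P||Q) ≥ 0 for all distributions P, Q.

D_KL(P||Q) = Σ p(x) log(p(x)/q(x))
Each term is p(x) × log_10(p(x)/p(x)) = p(x) × log_10(1) = 0, so the sum is 0.
D_KL(P||Q) = 0.0000 dits

When P = Q, the KL divergence is exactly 0, as there is no 'divergence' between identical distributions.

This non-negativity is a fundamental property: relative entropy cannot be negative because it measures how different Q is from P.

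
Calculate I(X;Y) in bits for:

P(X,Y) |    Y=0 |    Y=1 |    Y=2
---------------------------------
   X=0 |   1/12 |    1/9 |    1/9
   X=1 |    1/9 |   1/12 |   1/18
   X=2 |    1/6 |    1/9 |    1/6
0.0246 bits

Mutual information: I(X;Y) = H(X) + H(Y) - H(X,Y)

Marginals:
P(X) = (11/36, 1/4, 4/9), H(X) = 1.5426 bits
P(Y) = (13/36, 11/36, 1/3), H(Y) = 1.5816 bits

Joint entropy: H(X,Y) = 3.0997 bits

I(X;Y) = 1.5426 + 1.5816 - 3.0997 = 0.0246 bits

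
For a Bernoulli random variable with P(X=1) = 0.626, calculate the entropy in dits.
0.2871 dits

The binary entropy function is:
H(p) = -p log(p) - (1-p) log(1-p)

H(0.626) = -0.626 × log_10(0.626) - 0.374 × log_10(0.374)
H(0.626) = 0.2871 dits

Note: Binary entropy is maximized at p=0.5 (H=1 bit) and minimized at p=0 or p=1 (H=0).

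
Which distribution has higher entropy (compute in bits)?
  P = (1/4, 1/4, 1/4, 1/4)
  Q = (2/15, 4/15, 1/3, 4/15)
P

Computing entropies in bits:
H(P) = 2.0000
H(Q) = 1.9329

Distribution P has higher entropy.

Intuition: The distribution closer to uniform (more spread out) has higher entropy.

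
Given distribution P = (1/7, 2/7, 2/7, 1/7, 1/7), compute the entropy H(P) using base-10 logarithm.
0.6731 dits

Shannon entropy is H(X) = -Σ p(x) log p(x).

For P = (1/7, 2/7, 2/7, 1/7, 1/7):
H = -1/7 × log_10(1/7) -2/7 × log_10(2/7) -2/7 × log_10(2/7) -1/7 × log_10(1/7) -1/7 × log_10(1/7)
H = 0.6731 dits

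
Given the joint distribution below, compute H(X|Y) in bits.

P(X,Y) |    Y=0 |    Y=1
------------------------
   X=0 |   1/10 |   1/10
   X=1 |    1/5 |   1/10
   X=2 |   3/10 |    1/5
1.4755 bits

Using the chain rule: H(X|Y) = H(X,Y) - H(Y)

First, compute H(X,Y) = 2.4464 bits

Marginal P(Y) = (3/5, 2/5)
H(Y) = 0.9710 bits

H(X|Y) = H(X,Y) - H(Y) = 2.4464 - 0.9710 = 1.4755 bits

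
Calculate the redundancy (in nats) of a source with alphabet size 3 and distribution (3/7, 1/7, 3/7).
0.0944 nats

Redundancy measures how far a source is from maximum entropy:
R = H_max - H(X)

Maximum entropy for 3 symbols: H_max = log_e(3) = 1.0986 nats
Actual entropy: H(X) = 1.0042 nats
Redundancy: R = 1.0986 - 1.0042 = 0.0944 nats

This redundancy represents potential for compression: the source could be compressed by 0.0944 nats per symbol.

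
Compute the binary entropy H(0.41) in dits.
0.2940 dits

The binary entropy function is:
H(p) = -p log(p) - (1-p) log(1-p)

H(0.41) = -0.41 × log_10(0.41) - 0.59 × log_10(0.59)
H(0.41) = 0.2940 dits

Note: Binary entropy is maximized at p=0.5 (H=1 bit) and minimized at p=0 or p=1 (H=0).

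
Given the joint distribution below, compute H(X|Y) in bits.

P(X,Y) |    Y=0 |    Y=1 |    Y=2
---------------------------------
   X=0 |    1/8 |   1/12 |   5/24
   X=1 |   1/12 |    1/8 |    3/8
0.9531 bits

Using the chain rule: H(X|Y) = H(X,Y) - H(Y)

First, compute H(X,Y) = 2.3496 bits

Marginal P(Y) = (5/24, 5/24, 7/12)
H(Y) = 1.3965 bits

H(X|Y) = H(X,Y) - H(Y) = 2.3496 - 1.3965 = 0.9531 bits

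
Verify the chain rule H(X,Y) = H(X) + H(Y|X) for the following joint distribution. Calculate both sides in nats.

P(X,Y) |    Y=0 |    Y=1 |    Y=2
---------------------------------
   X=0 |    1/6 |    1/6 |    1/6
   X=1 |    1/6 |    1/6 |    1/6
H(X,Y) = 1.7918, H(X) = 0.6931, H(Y|X) = 1.0986 (all in nats)

Chain rule: H(X,Y) = H(X) + H(Y|X)

Left side — joint entropy directly:
H(X,Y) = -Σ p(x,y) log p(x,y) = 1.7918 nats

Right side — compute H(Y|X) from the conditional distributions:
P(X) = (1/2, 1/2), so H(X) = 0.6931 nats
H(Y|X) = Σ_x P(X=x) · H(Y|X=x):
  P(Y|X=0) = (1/3, 1/3, 1/3), H(Y|X=0) = 1.0986, weight P(X=0) = 1/2
  P(Y|X=1) = (1/3, 1/3, 1/3), H(Y|X=1) = 1.0986, weight P(X=1) = 1/2
H(Y|X) = 1.0986 nats

H(X) + H(Y|X) = 0.6931 + 1.0986 = 1.7918 nats

Both sides equal 1.7918 nats. ✓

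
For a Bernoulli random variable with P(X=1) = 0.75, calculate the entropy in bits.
0.8113 bits

The binary entropy function is:
H(p) = -p log(p) - (1-p) log(1-p)

H(0.75) = -0.75 × log_2(0.75) - 0.25 × log_2(0.25)
H(0.75) = 0.8113 bits

Note: Binary entropy is maximized at p=0.5 (H=1 bit) and minimized at p=0 or p=1 (H=0).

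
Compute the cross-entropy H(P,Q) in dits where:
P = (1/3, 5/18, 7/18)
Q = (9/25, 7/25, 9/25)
0.4740 dits

Cross-entropy: H(P,Q) = -Σ p(x) log q(x)

Alternatively: H(P,Q) = H(P) + D_KL(P||Q)
H(P) = 0.4731 dits
D_KL(P||Q) = 0.0009 dits

H(P,Q) = 0.4731 + 0.0009 = 0.4740 dits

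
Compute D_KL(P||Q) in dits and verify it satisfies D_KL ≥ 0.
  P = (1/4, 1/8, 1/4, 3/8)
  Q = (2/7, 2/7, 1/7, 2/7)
0.0457 dits

KL divergence satisfies the Gibbs inequality: D_KL(P||Q) ≥ 0 for all distributions P, Q.

D_KL(P||Q) = Σ p(x) log(p(x)/q(x))
Term by term:
  x=0: 1/4 × log_10[(1/4)/(2/7)] = -0.0145
  x=1: 1/8 × log_10[(1/8)/(2/7)] = -0.0449
  x=2: 1/4 × log_10[(1/4)/(1/7)] = 0.0608
  x=3: 3/8 × log_10[(3/8)/(2/7)] = 0.0443
D_KL(P||Q) = 0.0457 dits

D_KL(P||Q) = 0.0457 ≥ 0 ✓

This non-negativity is a fundamental property: relative entropy cannot be negative because it measures how different Q is from P.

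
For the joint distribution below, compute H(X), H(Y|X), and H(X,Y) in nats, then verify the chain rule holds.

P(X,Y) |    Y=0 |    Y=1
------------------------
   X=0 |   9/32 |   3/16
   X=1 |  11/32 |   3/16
H(X,Y) = 1.3516, H(X) = 0.6912, H(Y|X) = 0.6604 (all in nats)

Chain rule: H(X,Y) = H(X) + H(Y|X)

Left side — joint entropy directly:
H(X,Y) = -Σ p(x,y) log p(x,y) = 1.3516 nats

Right side — compute H(Y|X) from the conditional distributions:
P(X) = (15/32, 17/32), so H(X) = 0.6912 nats
H(Y|X) = Σ_x P(X=x) · H(Y|X=x):
  P(Y|X=0) = (3/5, 2/5), H(Y|X=0) = 0.6730, weight P(X=0) = 15/32
  P(Y|X=1) = (11/17, 6/17), H(Y|X=1) = 0.6492, weight P(X=1) = 17/32
H(Y|X) = 0.6604 nats

H(X) + H(Y|X) = 0.6912 + 0.6604 = 1.3516 nats

Both sides equal 1.3516 nats. ✓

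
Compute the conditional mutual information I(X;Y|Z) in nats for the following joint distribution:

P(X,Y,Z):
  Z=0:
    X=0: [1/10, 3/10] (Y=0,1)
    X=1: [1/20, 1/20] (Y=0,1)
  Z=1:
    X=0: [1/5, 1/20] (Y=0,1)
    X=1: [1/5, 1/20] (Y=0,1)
0.0112 nats

Conditional mutual information: I(X;Y|Z) = H(X|Z) + H(Y|Z) - H(X,Y|Z)

H(Z) = 0.6931
H(X,Z) = 1.2899 → H(X|Z) = 0.5968
H(Y,Z) = 1.2488 → H(Y|Z) = 0.5556
H(X,Y,Z) = 1.8344 → H(X,Y|Z) = 1.1412

I(X;Y|Z) = 0.5968 + 0.5556 - 1.1412 = 0.0112 nats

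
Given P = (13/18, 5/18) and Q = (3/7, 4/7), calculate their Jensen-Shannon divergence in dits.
0.0195 dits

Jensen-Shannon divergence is:
JSD(P||Q) = 0.5 × D_KL(P||M) + 0.5 × D_KL(Q||M)
where M = 0.5 × (P + Q) is the mixture distribution.

M = 0.5 × (13/18, 5/18) + 0.5 × (3/7, 4/7) = (0.575397, 0.424603)

D_KL(P||M) = 0.0201 dits
D_KL(Q||M) = 0.0189 dits

JSD(P||Q) = 0.5 × 0.0201 + 0.5 × 0.0189 = 0.0195 dits

Unlike KL divergence, JSD is symmetric and bounded: 0 ≤ JSD ≤ log(2).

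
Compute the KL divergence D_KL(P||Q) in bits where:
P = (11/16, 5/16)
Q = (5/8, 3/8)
0.0123 bits

KL divergence: D_KL(P||Q) = Σ p(x) log(p(x)/q(x))

Computing term by term:
  x=0: 11/16 × log_2[(11/16)/(5/8)] = 11/16 × 0.1375 = 0.0945
  x=1: 5/16 × log_2[(5/16)/(3/8)] = 5/16 × -0.2630 = -0.0822

D_KL(P||Q) = 0.0123 bits

Note: KL divergence is always non-negative and equals 0 iff P = Q.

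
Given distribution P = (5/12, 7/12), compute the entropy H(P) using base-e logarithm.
0.6792 nats

Shannon entropy is H(X) = -Σ p(x) log p(x).

For P = (5/12, 7/12):
H = -5/12 × log_e(5/12) -7/12 × log_e(7/12)
H = 0.6792 nats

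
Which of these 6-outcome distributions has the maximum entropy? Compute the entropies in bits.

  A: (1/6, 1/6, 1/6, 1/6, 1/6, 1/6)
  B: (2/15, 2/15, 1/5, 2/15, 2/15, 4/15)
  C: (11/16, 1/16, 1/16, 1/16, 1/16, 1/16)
A

For a discrete distribution over n outcomes, entropy is maximized by the uniform distribution.

Computing entropies:
H(A) = 2.5850 bits
H(B) = 2.5232 bits
H(C) = 1.6216 bits

The uniform distribution (where all probabilities equal 1/6) achieves the maximum entropy of log_2(6) = 2.5850 bits.

Distribution A has the highest entropy.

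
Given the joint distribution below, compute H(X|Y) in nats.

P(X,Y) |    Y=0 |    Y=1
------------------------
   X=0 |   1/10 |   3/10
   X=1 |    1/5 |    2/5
0.6690 nats

Using the chain rule: H(X|Y) = H(X,Y) - H(Y)

First, compute H(X,Y) = 1.2799 nats

Marginal P(Y) = (3/10, 7/10)
H(Y) = 0.6109 nats

H(X|Y) = H(X,Y) - H(Y) = 1.2799 - 0.6109 = 0.6690 nats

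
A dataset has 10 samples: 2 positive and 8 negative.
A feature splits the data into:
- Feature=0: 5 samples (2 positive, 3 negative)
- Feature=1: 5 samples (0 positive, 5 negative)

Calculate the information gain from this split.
0.2365 bits

Information Gain = H(Y) - H(Y|Feature)

Before split:
P(positive) = 2/10 = 0.2000
H(Y) = 0.7219 bits

After split:
Feature=0: H = 0.9710 bits (weight = 5/10)
Feature=1: H = 0.0000 bits (weight = 5/10)
H(Y|Feature) = (5/10)×0.9710 + (5/10)×0.0000 = 0.4855 bits

Information Gain = 0.7219 - 0.4855 = 0.2365 bits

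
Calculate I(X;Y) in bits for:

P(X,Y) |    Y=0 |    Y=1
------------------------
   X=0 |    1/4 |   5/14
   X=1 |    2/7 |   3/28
0.0708 bits

Mutual information: I(X;Y) = H(X) + H(Y) - H(X,Y)

Marginals:
P(X) = (17/28, 11/28), H(X) = 0.9666 bits
P(Y) = (15/28, 13/28), H(Y) = 0.9963 bits

Joint entropy: H(X,Y) = 1.8922 bits

I(X;Y) = 0.9666 + 0.9963 - 1.8922 = 0.0708 bits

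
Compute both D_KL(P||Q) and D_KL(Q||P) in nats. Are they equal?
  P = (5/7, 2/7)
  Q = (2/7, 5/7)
D_KL(P||Q) = 0.3927, D_KL(Q||P) = 0.3927

KL divergence is not symmetric: D_KL(P||Q) ≠ D_KL(Q||P) in general.

D_KL(P||Q) = 0.3927 nats
D_KL(Q||P) = 0.3927 nats

In this case they happen to be equal (to 4 decimal places).

This asymmetry is why KL divergence is not a true distance metric.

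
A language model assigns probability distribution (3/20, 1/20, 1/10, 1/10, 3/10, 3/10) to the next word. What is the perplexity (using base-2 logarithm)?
5.0392

Perplexity is 2^H (or exp(H) for natural log).

First, H = -Σ p log p = 2.3332 bits
Perplexity = 2^2.3332 = 5.0392

Interpretation: The model's uncertainty is equivalent to choosing uniformly among 5.0 options.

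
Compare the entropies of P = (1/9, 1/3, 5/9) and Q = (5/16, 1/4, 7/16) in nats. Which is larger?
Q

Computing entropies in nats:
H(P) = 0.9369
H(Q) = 1.0717

Distribution Q has higher entropy.

Intuition: The distribution closer to uniform (more spread out) has higher entropy.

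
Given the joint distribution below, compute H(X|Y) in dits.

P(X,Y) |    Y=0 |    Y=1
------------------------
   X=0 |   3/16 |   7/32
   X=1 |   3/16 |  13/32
0.2886 dits

Using the chain rule: H(X|Y) = H(X,Y) - H(Y)

First, compute H(X,Y) = 0.5759 dits

Marginal P(Y) = (3/8, 5/8)
H(Y) = 0.2873 dits

H(X|Y) = H(X,Y) - H(Y) = 0.5759 - 0.2873 = 0.2886 dits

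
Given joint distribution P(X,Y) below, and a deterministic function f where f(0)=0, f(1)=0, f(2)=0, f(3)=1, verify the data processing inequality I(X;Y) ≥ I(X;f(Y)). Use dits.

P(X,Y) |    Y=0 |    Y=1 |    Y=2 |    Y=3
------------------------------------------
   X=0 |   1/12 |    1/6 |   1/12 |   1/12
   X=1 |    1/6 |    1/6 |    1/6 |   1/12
I(X;Y) = 0.0062, I(X;f(Y)) = 0.0012, inequality holds: 0.0062 ≥ 0.0012

Data Processing Inequality: For any Markov chain X → Y → Z, we have I(X;Y) ≥ I(X;Z).

Here Z = f(Y) is a deterministic function of Y, forming X → Y → Z.

Original I(X;Y) = 0.0062 dits

After applying f:
P(X,Z) where Z=f(Y):
- P(X,Z=0) = P(X,Y=0) + P(X,Y=1) + P(X,Y=2)
- P(X,Z=1) = P(X,Y=3)

I(X;Z) = I(X;f(Y)) = 0.0012 dits

Verification: 0.0062 ≥ 0.0012 ✓

Information cannot be created by processing; the function f can only lose information about X.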